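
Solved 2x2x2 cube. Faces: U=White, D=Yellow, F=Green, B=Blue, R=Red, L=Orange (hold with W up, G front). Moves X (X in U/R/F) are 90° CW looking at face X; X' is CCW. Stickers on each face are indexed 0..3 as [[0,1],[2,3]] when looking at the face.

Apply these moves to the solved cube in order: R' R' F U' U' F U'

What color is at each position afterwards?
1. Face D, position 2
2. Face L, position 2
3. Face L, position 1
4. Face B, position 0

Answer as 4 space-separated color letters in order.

Answer: Y O G Y

Derivation:
After move 1 (R'): R=RRRR U=WBWB F=GWGW D=YGYG B=YBYB
After move 2 (R'): R=RRRR U=WYWY F=GBGB D=YWYW B=GBGB
After move 3 (F): F=GGBB U=WYOO R=WRYR D=RRYW L=OYOW
After move 4 (U'): U=YOWO F=OYBB R=GGYR B=WRGB L=GBOW
After move 5 (U'): U=OOYW F=GBBB R=OYYR B=GGGB L=WROW
After move 6 (F): F=BGBB U=OOWR R=YYWR D=YOYW L=WROR
After move 7 (U'): U=OROW F=WRBB R=BGWR B=YYGB L=GGOR
Query 1: D[2] = Y
Query 2: L[2] = O
Query 3: L[1] = G
Query 4: B[0] = Y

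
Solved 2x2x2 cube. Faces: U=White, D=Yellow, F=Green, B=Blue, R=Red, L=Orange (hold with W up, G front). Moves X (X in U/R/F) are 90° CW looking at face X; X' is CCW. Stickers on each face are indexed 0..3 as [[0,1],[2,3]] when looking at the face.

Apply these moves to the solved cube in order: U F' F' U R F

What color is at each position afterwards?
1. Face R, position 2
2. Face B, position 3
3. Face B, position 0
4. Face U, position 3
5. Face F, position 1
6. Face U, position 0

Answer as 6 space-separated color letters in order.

After move 1 (U): U=WWWW F=RRGG R=BBRR B=OOBB L=GGOO
After move 2 (F'): F=RGRG U=WWBR R=YBYR D=GOYY L=GWOW
After move 3 (F'): F=GGRR U=WWYY R=OBGR D=WWYY L=GROB
After move 4 (U): U=YWYW F=OBRR R=OOGR B=GRBB L=GGOB
After move 5 (R): R=GORO U=YBYR F=OWRY D=WBYG B=WRWB
After move 6 (F): F=ROYW U=YBBG R=YORO D=RGYG L=GWOB
Query 1: R[2] = R
Query 2: B[3] = B
Query 3: B[0] = W
Query 4: U[3] = G
Query 5: F[1] = O
Query 6: U[0] = Y

Answer: R B W G O Y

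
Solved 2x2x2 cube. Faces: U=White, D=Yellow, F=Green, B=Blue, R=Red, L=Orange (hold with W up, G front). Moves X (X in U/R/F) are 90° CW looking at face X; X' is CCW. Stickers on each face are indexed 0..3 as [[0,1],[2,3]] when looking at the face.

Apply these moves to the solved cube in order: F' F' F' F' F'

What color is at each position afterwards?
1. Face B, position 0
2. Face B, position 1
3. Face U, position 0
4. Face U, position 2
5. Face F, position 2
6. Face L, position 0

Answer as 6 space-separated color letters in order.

After move 1 (F'): F=GGGG U=WWRR R=YRYR D=OOYY L=OWOW
After move 2 (F'): F=GGGG U=WWYY R=OROR D=WWYY L=OROR
After move 3 (F'): F=GGGG U=WWOO R=WRWR D=RRYY L=OYOY
After move 4 (F'): F=GGGG U=WWWW R=RRRR D=YYYY L=OOOO
After move 5 (F'): F=GGGG U=WWRR R=YRYR D=OOYY L=OWOW
Query 1: B[0] = B
Query 2: B[1] = B
Query 3: U[0] = W
Query 4: U[2] = R
Query 5: F[2] = G
Query 6: L[0] = O

Answer: B B W R G O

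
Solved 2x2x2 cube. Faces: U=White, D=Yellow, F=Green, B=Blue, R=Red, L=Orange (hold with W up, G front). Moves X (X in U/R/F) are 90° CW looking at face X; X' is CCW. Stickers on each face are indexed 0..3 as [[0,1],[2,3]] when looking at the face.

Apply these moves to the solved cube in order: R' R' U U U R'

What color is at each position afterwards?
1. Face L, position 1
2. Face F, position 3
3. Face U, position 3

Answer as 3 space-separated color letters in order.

Answer: B W R

Derivation:
After move 1 (R'): R=RRRR U=WBWB F=GWGW D=YGYG B=YBYB
After move 2 (R'): R=RRRR U=WYWY F=GBGB D=YWYW B=GBGB
After move 3 (U): U=WWYY F=RRGB R=GBRR B=OOGB L=GBOO
After move 4 (U): U=YWYW F=GBGB R=OORR B=GBGB L=RROO
After move 5 (U): U=YYWW F=OOGB R=GBRR B=RRGB L=GBOO
After move 6 (R'): R=BRGR U=YGWR F=OYGW D=YOYB B=WRWB
Query 1: L[1] = B
Query 2: F[3] = W
Query 3: U[3] = R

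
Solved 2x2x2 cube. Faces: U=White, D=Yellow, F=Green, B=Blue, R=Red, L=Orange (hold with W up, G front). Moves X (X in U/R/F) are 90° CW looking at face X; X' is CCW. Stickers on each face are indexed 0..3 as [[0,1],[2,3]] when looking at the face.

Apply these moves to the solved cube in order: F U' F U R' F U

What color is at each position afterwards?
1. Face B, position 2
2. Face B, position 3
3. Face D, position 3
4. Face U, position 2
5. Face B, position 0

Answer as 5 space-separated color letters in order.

Answer: G B Y O G

Derivation:
After move 1 (F): F=GGGG U=WWOO R=WRWR D=RRYY L=OYOY
After move 2 (U'): U=WOWO F=OYGG R=GGWR B=WRBB L=BBOY
After move 3 (F): F=GOGY U=WOYB R=WGOR D=WGYY L=BROR
After move 4 (U): U=YWBO F=WGGY R=WROR B=BRBB L=GOOR
After move 5 (R'): R=RRWO U=YBBB F=WWGO D=WGYY B=YRGB
After move 6 (F): F=GWOW U=YBRO R=BRBO D=WRYY L=GWOG
After move 7 (U): U=RYOB F=BROW R=YRBO B=GWGB L=GWOG
Query 1: B[2] = G
Query 2: B[3] = B
Query 3: D[3] = Y
Query 4: U[2] = O
Query 5: B[0] = G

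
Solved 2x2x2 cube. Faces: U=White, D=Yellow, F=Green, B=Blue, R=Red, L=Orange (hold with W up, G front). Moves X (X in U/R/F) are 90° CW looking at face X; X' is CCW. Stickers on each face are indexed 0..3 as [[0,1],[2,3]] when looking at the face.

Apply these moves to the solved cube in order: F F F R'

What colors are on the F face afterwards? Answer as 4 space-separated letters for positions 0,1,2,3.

Answer: G W G R

Derivation:
After move 1 (F): F=GGGG U=WWOO R=WRWR D=RRYY L=OYOY
After move 2 (F): F=GGGG U=WWYY R=OROR D=WWYY L=OROR
After move 3 (F): F=GGGG U=WWRR R=YRYR D=OOYY L=OWOW
After move 4 (R'): R=RRYY U=WBRB F=GWGR D=OGYG B=YBOB
Query: F face = GWGR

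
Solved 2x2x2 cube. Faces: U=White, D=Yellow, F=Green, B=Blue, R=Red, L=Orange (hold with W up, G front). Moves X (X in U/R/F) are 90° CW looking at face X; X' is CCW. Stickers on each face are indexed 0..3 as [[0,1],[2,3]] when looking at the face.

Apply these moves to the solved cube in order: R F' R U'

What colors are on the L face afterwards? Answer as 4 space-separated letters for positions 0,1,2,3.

After move 1 (R): R=RRRR U=WGWG F=GYGY D=YBYB B=WBWB
After move 2 (F'): F=YYGG U=WGRR R=BRYR D=OOYB L=OGOW
After move 3 (R): R=YBRR U=WYRG F=YOGB D=OWYW B=RBGB
After move 4 (U'): U=YGWR F=OGGB R=YORR B=YBGB L=RBOW
Query: L face = RBOW

Answer: R B O W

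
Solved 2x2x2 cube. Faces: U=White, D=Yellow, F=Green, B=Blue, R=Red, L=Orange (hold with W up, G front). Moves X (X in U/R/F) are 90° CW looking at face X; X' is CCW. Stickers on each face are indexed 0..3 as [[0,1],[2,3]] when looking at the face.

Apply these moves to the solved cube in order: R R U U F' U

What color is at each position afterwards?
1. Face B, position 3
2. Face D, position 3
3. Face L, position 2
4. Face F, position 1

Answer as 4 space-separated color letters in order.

After move 1 (R): R=RRRR U=WGWG F=GYGY D=YBYB B=WBWB
After move 2 (R): R=RRRR U=WYWY F=GBGB D=YWYW B=GBGB
After move 3 (U): U=WWYY F=RRGB R=GBRR B=OOGB L=GBOO
After move 4 (U): U=YWYW F=GBGB R=OORR B=GBGB L=RROO
After move 5 (F'): F=BBGG U=YWOR R=WOYR D=ROYW L=RWOY
After move 6 (U): U=OYRW F=WOGG R=GBYR B=RWGB L=BBOY
Query 1: B[3] = B
Query 2: D[3] = W
Query 3: L[2] = O
Query 4: F[1] = O

Answer: B W O O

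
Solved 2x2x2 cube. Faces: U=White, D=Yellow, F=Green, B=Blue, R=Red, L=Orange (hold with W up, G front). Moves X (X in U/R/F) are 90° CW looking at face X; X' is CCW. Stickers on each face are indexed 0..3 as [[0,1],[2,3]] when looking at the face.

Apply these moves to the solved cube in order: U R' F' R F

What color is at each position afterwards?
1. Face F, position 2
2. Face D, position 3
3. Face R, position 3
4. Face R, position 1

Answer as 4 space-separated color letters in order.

Answer: G Y R R

Derivation:
After move 1 (U): U=WWWW F=RRGG R=BBRR B=OOBB L=GGOO
After move 2 (R'): R=BRBR U=WBWO F=RWGW D=YRYG B=YOYB
After move 3 (F'): F=WWRG U=WBBB R=RRYR D=GOYG L=GOOW
After move 4 (R): R=YRRR U=WWBG F=WORG D=GYYY B=BOBB
After move 5 (F): F=RWGO U=WWWO R=BRGR D=RYYY L=GGOY
Query 1: F[2] = G
Query 2: D[3] = Y
Query 3: R[3] = R
Query 4: R[1] = R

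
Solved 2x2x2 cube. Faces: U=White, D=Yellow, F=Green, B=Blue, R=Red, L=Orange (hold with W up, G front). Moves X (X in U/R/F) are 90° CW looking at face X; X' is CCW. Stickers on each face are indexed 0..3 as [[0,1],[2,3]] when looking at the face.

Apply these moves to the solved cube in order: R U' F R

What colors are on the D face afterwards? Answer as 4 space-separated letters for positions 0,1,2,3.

Answer: R W Y R

Derivation:
After move 1 (R): R=RRRR U=WGWG F=GYGY D=YBYB B=WBWB
After move 2 (U'): U=GGWW F=OOGY R=GYRR B=RRWB L=WBOO
After move 3 (F): F=GOYO U=GGOB R=WYWR D=RGYB L=WYOB
After move 4 (R): R=WWRY U=GOOO F=GGYB D=RWYR B=BRGB
Query: D face = RWYR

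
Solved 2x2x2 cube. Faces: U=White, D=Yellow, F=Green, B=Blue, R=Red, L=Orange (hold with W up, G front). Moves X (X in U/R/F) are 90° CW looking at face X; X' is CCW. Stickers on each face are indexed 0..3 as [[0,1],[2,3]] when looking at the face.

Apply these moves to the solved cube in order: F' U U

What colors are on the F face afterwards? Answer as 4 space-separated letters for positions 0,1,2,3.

After move 1 (F'): F=GGGG U=WWRR R=YRYR D=OOYY L=OWOW
After move 2 (U): U=RWRW F=YRGG R=BBYR B=OWBB L=GGOW
After move 3 (U): U=RRWW F=BBGG R=OWYR B=GGBB L=YROW
Query: F face = BBGG

Answer: B B G G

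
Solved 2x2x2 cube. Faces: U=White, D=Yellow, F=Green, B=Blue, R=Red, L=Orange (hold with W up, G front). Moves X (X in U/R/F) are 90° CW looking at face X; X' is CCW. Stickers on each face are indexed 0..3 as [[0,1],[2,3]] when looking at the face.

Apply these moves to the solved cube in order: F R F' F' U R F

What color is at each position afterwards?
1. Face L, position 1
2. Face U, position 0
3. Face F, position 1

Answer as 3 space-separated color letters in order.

Answer: G B Y

Derivation:
After move 1 (F): F=GGGG U=WWOO R=WRWR D=RRYY L=OYOY
After move 2 (R): R=WWRR U=WGOG F=GRGY D=RBYB B=OBWB
After move 3 (F'): F=RYGG U=WGWR R=BWRR D=YYYB L=OGOO
After move 4 (F'): F=YGRG U=WGBR R=YWYR D=GOYB L=OROW
After move 5 (U): U=BWRG F=YWRG R=OBYR B=ORWB L=YGOW
After move 6 (R): R=YORB U=BWRG F=YORB D=GWYO B=GRWB
After move 7 (F): F=RYBO U=BWWG R=ROGB D=RYYO L=YGOW
Query 1: L[1] = G
Query 2: U[0] = B
Query 3: F[1] = Y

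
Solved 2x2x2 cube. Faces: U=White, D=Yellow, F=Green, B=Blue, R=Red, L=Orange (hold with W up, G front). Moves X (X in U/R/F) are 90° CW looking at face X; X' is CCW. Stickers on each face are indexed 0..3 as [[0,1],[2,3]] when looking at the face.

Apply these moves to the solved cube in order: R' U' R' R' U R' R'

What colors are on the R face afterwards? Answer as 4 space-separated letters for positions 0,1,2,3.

Answer: G W R W

Derivation:
After move 1 (R'): R=RRRR U=WBWB F=GWGW D=YGYG B=YBYB
After move 2 (U'): U=BBWW F=OOGW R=GWRR B=RRYB L=YBOO
After move 3 (R'): R=WRGR U=BYWR F=OBGW D=YOYW B=GRGB
After move 4 (R'): R=RRWG U=BGWG F=OYGR D=YBYW B=WROB
After move 5 (U): U=WBGG F=RRGR R=WRWG B=YBOB L=OYOO
After move 6 (R'): R=RGWW U=WOGY F=RBGG D=YRYR B=WBBB
After move 7 (R'): R=GWRW U=WBGW F=ROGY D=YBYG B=RBRB
Query: R face = GWRW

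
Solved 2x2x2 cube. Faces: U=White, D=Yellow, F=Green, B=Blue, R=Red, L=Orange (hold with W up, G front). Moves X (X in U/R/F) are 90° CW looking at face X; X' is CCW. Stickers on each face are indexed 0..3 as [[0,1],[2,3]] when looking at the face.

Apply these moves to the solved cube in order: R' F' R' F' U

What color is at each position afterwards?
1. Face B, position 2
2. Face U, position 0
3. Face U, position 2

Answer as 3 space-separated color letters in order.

After move 1 (R'): R=RRRR U=WBWB F=GWGW D=YGYG B=YBYB
After move 2 (F'): F=WWGG U=WBRR R=GRYR D=OOYG L=OBOW
After move 3 (R'): R=RRGY U=WYRY F=WBGR D=OWYG B=GBOB
After move 4 (F'): F=BRWG U=WYRG R=WROY D=BWYG L=OYOR
After move 5 (U): U=RWGY F=WRWG R=GBOY B=OYOB L=BROR
Query 1: B[2] = O
Query 2: U[0] = R
Query 3: U[2] = G

Answer: O R G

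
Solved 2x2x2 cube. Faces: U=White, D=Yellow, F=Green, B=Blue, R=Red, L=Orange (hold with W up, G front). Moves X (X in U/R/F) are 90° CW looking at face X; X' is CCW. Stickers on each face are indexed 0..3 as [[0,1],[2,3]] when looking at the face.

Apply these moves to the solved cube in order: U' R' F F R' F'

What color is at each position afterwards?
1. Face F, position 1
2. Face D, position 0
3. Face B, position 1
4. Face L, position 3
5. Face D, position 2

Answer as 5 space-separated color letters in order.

Answer: Y G R O Y

Derivation:
After move 1 (U'): U=WWWW F=OOGG R=GGRR B=RRBB L=BBOO
After move 2 (R'): R=GRGR U=WBWR F=OWGW D=YOYG B=YRYB
After move 3 (F): F=GOWW U=WBOB R=WRRR D=GGYG L=BYOO
After move 4 (F): F=WGWO U=WBOY R=ORBR D=RWYG L=BGOG
After move 5 (R'): R=RROB U=WYOY F=WBWY D=RGYO B=GRWB
After move 6 (F'): F=BYWW U=WYRO R=GRRB D=GGYO L=BYOO
Query 1: F[1] = Y
Query 2: D[0] = G
Query 3: B[1] = R
Query 4: L[3] = O
Query 5: D[2] = Y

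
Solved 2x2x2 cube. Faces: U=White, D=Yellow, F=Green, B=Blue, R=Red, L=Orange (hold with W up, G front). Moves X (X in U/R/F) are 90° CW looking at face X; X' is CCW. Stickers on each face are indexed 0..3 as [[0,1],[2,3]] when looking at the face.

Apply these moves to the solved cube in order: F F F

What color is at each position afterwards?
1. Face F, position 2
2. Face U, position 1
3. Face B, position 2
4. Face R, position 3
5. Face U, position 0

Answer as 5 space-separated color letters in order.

After move 1 (F): F=GGGG U=WWOO R=WRWR D=RRYY L=OYOY
After move 2 (F): F=GGGG U=WWYY R=OROR D=WWYY L=OROR
After move 3 (F): F=GGGG U=WWRR R=YRYR D=OOYY L=OWOW
Query 1: F[2] = G
Query 2: U[1] = W
Query 3: B[2] = B
Query 4: R[3] = R
Query 5: U[0] = W

Answer: G W B R W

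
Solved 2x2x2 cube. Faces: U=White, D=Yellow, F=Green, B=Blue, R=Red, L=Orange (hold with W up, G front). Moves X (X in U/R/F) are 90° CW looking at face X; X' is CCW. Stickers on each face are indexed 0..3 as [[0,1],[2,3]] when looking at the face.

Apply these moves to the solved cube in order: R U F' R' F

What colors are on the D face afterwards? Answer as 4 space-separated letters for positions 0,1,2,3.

Answer: B B Y G

Derivation:
After move 1 (R): R=RRRR U=WGWG F=GYGY D=YBYB B=WBWB
After move 2 (U): U=WWGG F=RRGY R=WBRR B=OOWB L=GYOO
After move 3 (F'): F=RYRG U=WWWR R=BBYR D=YOYB L=GGOG
After move 4 (R'): R=BRBY U=WWWO F=RWRR D=YYYG B=BOOB
After move 5 (F): F=RRRW U=WWGG R=WROY D=BBYG L=GYOY
Query: D face = BBYG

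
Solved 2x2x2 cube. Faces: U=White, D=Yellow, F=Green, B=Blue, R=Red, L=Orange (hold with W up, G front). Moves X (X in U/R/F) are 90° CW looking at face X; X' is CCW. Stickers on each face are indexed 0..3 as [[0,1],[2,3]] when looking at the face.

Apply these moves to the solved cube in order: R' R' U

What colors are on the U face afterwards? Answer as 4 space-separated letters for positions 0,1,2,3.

After move 1 (R'): R=RRRR U=WBWB F=GWGW D=YGYG B=YBYB
After move 2 (R'): R=RRRR U=WYWY F=GBGB D=YWYW B=GBGB
After move 3 (U): U=WWYY F=RRGB R=GBRR B=OOGB L=GBOO
Query: U face = WWYY

Answer: W W Y Y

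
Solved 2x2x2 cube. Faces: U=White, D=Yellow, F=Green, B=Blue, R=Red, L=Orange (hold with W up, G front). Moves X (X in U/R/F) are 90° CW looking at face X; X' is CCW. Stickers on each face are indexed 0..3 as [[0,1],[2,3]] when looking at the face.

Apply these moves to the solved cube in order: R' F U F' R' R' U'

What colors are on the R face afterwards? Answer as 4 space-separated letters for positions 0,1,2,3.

Answer: R Y B R

Derivation:
After move 1 (R'): R=RRRR U=WBWB F=GWGW D=YGYG B=YBYB
After move 2 (F): F=GGWW U=WBOO R=WRBR D=RRYG L=OYOG
After move 3 (U): U=OWOB F=WRWW R=YBBR B=OYYB L=GGOG
After move 4 (F'): F=RWWW U=OWYB R=RBRR D=GGYG L=GBOO
After move 5 (R'): R=BRRR U=OYYO F=RWWB D=GWYW B=GYGB
After move 6 (R'): R=RRBR U=OGYG F=RYWO D=GWYB B=WYWB
After move 7 (U'): U=GGOY F=GBWO R=RYBR B=RRWB L=WYOO
Query: R face = RYBR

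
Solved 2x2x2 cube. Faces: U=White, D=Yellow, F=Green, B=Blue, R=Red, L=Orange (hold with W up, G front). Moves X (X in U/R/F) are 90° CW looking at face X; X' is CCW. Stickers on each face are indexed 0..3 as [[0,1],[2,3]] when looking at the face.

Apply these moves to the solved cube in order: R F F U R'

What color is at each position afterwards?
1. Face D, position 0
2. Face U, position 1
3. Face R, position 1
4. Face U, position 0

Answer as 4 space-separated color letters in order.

After move 1 (R): R=RRRR U=WGWG F=GYGY D=YBYB B=WBWB
After move 2 (F): F=GGYY U=WGOO R=WRGR D=RRYB L=OYOB
After move 3 (F): F=YGYG U=WGBY R=OROR D=GWYB L=OROR
After move 4 (U): U=BWYG F=ORYG R=WBOR B=ORWB L=YGOR
After move 5 (R'): R=BRWO U=BWYO F=OWYG D=GRYG B=BRWB
Query 1: D[0] = G
Query 2: U[1] = W
Query 3: R[1] = R
Query 4: U[0] = B

Answer: G W R B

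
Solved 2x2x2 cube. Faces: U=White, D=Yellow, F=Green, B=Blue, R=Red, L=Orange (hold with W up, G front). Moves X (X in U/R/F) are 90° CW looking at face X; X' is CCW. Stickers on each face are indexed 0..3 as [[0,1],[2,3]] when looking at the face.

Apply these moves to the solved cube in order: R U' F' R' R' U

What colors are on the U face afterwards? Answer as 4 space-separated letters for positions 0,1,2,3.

After move 1 (R): R=RRRR U=WGWG F=GYGY D=YBYB B=WBWB
After move 2 (U'): U=GGWW F=OOGY R=GYRR B=RRWB L=WBOO
After move 3 (F'): F=OYOG U=GGGR R=BYYR D=BOYB L=WWOW
After move 4 (R'): R=YRBY U=GWGR F=OGOR D=BYYG B=BROB
After move 5 (R'): R=RYYB U=GOGB F=OWOR D=BGYR B=GRYB
After move 6 (U): U=GGBO F=RYOR R=GRYB B=WWYB L=OWOW
Query: U face = GGBO

Answer: G G B O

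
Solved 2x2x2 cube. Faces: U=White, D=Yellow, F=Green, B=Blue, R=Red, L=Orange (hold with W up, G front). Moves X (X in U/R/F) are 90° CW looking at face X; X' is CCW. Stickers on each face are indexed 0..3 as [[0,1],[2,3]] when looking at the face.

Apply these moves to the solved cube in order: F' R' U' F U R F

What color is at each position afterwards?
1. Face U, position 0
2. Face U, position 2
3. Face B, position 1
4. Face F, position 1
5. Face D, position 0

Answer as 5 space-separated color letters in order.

After move 1 (F'): F=GGGG U=WWRR R=YRYR D=OOYY L=OWOW
After move 2 (R'): R=RRYY U=WBRB F=GWGR D=OGYG B=YBOB
After move 3 (U'): U=BBWR F=OWGR R=GWYY B=RROB L=YBOW
After move 4 (F): F=GORW U=BBWB R=WWRY D=YGYG L=YOOG
After move 5 (U): U=WBBB F=WWRW R=RRRY B=YOOB L=GOOG
After move 6 (R): R=RRYR U=WWBW F=WGRG D=YOYY B=BOBB
After move 7 (F): F=RWGG U=WWGO R=BRWR D=YRYY L=GYOO
Query 1: U[0] = W
Query 2: U[2] = G
Query 3: B[1] = O
Query 4: F[1] = W
Query 5: D[0] = Y

Answer: W G O W Y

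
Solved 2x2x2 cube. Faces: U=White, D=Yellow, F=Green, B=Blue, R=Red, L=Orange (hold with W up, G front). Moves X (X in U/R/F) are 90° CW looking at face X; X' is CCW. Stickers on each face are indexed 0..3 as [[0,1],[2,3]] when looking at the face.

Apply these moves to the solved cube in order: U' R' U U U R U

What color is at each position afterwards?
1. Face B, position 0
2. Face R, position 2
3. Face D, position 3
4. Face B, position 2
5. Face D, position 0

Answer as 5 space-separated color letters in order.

Answer: Y R G R Y

Derivation:
After move 1 (U'): U=WWWW F=OOGG R=GGRR B=RRBB L=BBOO
After move 2 (R'): R=GRGR U=WBWR F=OWGW D=YOYG B=YRYB
After move 3 (U): U=WWRB F=GRGW R=YRGR B=BBYB L=OWOO
After move 4 (U): U=RWBW F=YRGW R=BBGR B=OWYB L=GROO
After move 5 (U): U=BRWW F=BBGW R=OWGR B=GRYB L=YROO
After move 6 (R): R=GORW U=BBWW F=BOGG D=YYYG B=WRRB
After move 7 (U): U=WBWB F=GOGG R=WRRW B=YRRB L=BOOO
Query 1: B[0] = Y
Query 2: R[2] = R
Query 3: D[3] = G
Query 4: B[2] = R
Query 5: D[0] = Y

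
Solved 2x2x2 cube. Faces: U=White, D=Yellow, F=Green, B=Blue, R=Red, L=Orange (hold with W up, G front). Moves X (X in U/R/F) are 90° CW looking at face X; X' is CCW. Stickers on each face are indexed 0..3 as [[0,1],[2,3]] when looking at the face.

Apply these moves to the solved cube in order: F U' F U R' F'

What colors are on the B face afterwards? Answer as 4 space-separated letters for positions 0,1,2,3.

Answer: Y R G B

Derivation:
After move 1 (F): F=GGGG U=WWOO R=WRWR D=RRYY L=OYOY
After move 2 (U'): U=WOWO F=OYGG R=GGWR B=WRBB L=BBOY
After move 3 (F): F=GOGY U=WOYB R=WGOR D=WGYY L=BROR
After move 4 (U): U=YWBO F=WGGY R=WROR B=BRBB L=GOOR
After move 5 (R'): R=RRWO U=YBBB F=WWGO D=WGYY B=YRGB
After move 6 (F'): F=WOWG U=YBRW R=GRWO D=ORYY L=GBOB
Query: B face = YRGB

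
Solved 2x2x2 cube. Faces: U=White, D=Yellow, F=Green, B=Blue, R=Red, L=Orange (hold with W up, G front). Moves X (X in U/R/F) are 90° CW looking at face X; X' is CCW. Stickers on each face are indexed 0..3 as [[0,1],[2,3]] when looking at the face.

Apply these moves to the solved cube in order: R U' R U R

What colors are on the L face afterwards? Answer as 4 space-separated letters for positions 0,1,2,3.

After move 1 (R): R=RRRR U=WGWG F=GYGY D=YBYB B=WBWB
After move 2 (U'): U=GGWW F=OOGY R=GYRR B=RRWB L=WBOO
After move 3 (R): R=RGRY U=GOWY F=OBGB D=YWYR B=WRGB
After move 4 (U): U=WGYO F=RGGB R=WRRY B=WBGB L=OBOO
After move 5 (R): R=RWYR U=WGYB F=RWGR D=YGYW B=OBGB
Query: L face = OBOO

Answer: O B O O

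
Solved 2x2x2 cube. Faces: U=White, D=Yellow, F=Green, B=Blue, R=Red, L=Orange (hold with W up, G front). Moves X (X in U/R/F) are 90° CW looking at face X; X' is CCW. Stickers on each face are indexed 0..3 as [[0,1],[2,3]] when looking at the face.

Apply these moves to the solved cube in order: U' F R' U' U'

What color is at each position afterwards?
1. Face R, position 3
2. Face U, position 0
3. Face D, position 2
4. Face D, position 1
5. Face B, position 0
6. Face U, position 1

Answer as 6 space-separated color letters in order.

Answer: W R Y O G O

Derivation:
After move 1 (U'): U=WWWW F=OOGG R=GGRR B=RRBB L=BBOO
After move 2 (F): F=GOGO U=WWOB R=WGWR D=RGYY L=BYOY
After move 3 (R'): R=GRWW U=WBOR F=GWGB D=ROYO B=YRGB
After move 4 (U'): U=BRWO F=BYGB R=GWWW B=GRGB L=YROY
After move 5 (U'): U=ROBW F=YRGB R=BYWW B=GWGB L=GROY
Query 1: R[3] = W
Query 2: U[0] = R
Query 3: D[2] = Y
Query 4: D[1] = O
Query 5: B[0] = G
Query 6: U[1] = O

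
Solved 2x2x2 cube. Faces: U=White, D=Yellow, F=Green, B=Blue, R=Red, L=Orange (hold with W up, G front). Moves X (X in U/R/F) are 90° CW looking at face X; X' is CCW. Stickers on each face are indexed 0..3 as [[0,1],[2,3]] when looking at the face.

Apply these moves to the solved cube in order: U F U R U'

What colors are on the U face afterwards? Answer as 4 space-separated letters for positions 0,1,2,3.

After move 1 (U): U=WWWW F=RRGG R=BBRR B=OOBB L=GGOO
After move 2 (F): F=GRGR U=WWOG R=WBWR D=RBYY L=GYOY
After move 3 (U): U=OWGW F=WBGR R=OOWR B=GYBB L=GROY
After move 4 (R): R=WORO U=OBGR F=WBGY D=RBYG B=WYWB
After move 5 (U'): U=BROG F=GRGY R=WBRO B=WOWB L=WYOY
Query: U face = BROG

Answer: B R O G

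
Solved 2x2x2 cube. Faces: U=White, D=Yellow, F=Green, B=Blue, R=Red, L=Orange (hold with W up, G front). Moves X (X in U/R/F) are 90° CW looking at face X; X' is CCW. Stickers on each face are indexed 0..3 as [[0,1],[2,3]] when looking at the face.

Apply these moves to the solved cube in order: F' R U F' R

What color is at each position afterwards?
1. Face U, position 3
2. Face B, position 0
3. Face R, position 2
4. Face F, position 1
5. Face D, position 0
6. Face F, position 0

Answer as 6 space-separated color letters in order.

Answer: G R R W O Y

Derivation:
After move 1 (F'): F=GGGG U=WWRR R=YRYR D=OOYY L=OWOW
After move 2 (R): R=YYRR U=WGRG F=GOGY D=OBYB B=RBWB
After move 3 (U): U=RWGG F=YYGY R=RBRR B=OWWB L=GOOW
After move 4 (F'): F=YYYG U=RWRR R=BBOR D=OWYB L=GGOG
After move 5 (R): R=OBRB U=RYRG F=YWYB D=OWYO B=RWWB
Query 1: U[3] = G
Query 2: B[0] = R
Query 3: R[2] = R
Query 4: F[1] = W
Query 5: D[0] = O
Query 6: F[0] = Y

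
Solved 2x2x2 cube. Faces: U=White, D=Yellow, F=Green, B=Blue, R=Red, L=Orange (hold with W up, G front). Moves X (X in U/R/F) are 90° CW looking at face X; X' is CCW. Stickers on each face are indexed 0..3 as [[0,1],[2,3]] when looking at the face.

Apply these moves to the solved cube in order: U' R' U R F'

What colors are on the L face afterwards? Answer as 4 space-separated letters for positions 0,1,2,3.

Answer: O W O R

Derivation:
After move 1 (U'): U=WWWW F=OOGG R=GGRR B=RRBB L=BBOO
After move 2 (R'): R=GRGR U=WBWR F=OWGW D=YOYG B=YRYB
After move 3 (U): U=WWRB F=GRGW R=YRGR B=BBYB L=OWOO
After move 4 (R): R=GYRR U=WRRW F=GOGG D=YYYB B=BBWB
After move 5 (F'): F=OGGG U=WRGR R=YYYR D=WOYB L=OWOR
Query: L face = OWOR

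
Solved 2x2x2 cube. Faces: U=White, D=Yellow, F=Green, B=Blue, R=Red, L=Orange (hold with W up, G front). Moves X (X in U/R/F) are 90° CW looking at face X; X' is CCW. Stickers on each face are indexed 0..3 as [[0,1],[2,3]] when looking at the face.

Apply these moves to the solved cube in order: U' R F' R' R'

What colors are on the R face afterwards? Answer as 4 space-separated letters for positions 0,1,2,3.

Answer: G Y G B

Derivation:
After move 1 (U'): U=WWWW F=OOGG R=GGRR B=RRBB L=BBOO
After move 2 (R): R=RGRG U=WOWG F=OYGY D=YBYR B=WRWB
After move 3 (F'): F=YYOG U=WORR R=BGYG D=BOYR L=BGOW
After move 4 (R'): R=GGBY U=WWRW F=YOOR D=BYYG B=RROB
After move 5 (R'): R=GYGB U=WORR F=YWOW D=BOYR B=GRYB
Query: R face = GYGB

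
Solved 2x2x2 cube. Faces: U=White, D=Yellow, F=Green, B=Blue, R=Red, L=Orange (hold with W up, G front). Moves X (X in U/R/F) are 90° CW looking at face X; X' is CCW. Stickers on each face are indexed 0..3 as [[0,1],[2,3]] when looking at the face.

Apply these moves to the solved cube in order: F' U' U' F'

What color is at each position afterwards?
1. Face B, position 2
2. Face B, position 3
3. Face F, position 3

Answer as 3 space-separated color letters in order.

Answer: B B G

Derivation:
After move 1 (F'): F=GGGG U=WWRR R=YRYR D=OOYY L=OWOW
After move 2 (U'): U=WRWR F=OWGG R=GGYR B=YRBB L=BBOW
After move 3 (U'): U=RRWW F=BBGG R=OWYR B=GGBB L=YROW
After move 4 (F'): F=BGBG U=RROY R=OWOR D=RWYY L=YWOW
Query 1: B[2] = B
Query 2: B[3] = B
Query 3: F[3] = G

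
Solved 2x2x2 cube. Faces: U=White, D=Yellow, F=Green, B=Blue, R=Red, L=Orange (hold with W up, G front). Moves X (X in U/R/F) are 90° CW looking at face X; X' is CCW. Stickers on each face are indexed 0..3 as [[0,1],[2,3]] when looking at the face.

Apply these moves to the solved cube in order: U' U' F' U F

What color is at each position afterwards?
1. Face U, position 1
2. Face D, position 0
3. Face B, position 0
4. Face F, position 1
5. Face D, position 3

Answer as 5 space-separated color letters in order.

After move 1 (U'): U=WWWW F=OOGG R=GGRR B=RRBB L=BBOO
After move 2 (U'): U=WWWW F=BBGG R=OORR B=GGBB L=RROO
After move 3 (F'): F=BGBG U=WWOR R=YOYR D=ROYY L=RWOW
After move 4 (U): U=OWRW F=YOBG R=GGYR B=RWBB L=BGOW
After move 5 (F): F=BYGO U=OWWG R=RGWR D=YGYY L=BROO
Query 1: U[1] = W
Query 2: D[0] = Y
Query 3: B[0] = R
Query 4: F[1] = Y
Query 5: D[3] = Y

Answer: W Y R Y Y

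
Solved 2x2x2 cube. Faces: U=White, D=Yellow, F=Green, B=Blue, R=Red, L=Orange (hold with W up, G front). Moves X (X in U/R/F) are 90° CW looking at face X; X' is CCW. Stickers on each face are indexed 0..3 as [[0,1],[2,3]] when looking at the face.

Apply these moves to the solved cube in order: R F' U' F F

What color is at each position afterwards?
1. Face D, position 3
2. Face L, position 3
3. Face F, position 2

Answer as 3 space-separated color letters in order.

After move 1 (R): R=RRRR U=WGWG F=GYGY D=YBYB B=WBWB
After move 2 (F'): F=YYGG U=WGRR R=BRYR D=OOYB L=OGOW
After move 3 (U'): U=GRWR F=OGGG R=YYYR B=BRWB L=WBOW
After move 4 (F): F=GOGG U=GRWB R=WYRR D=YYYB L=WOOO
After move 5 (F): F=GGGO U=GROO R=WYBR D=RWYB L=WYOY
Query 1: D[3] = B
Query 2: L[3] = Y
Query 3: F[2] = G

Answer: B Y G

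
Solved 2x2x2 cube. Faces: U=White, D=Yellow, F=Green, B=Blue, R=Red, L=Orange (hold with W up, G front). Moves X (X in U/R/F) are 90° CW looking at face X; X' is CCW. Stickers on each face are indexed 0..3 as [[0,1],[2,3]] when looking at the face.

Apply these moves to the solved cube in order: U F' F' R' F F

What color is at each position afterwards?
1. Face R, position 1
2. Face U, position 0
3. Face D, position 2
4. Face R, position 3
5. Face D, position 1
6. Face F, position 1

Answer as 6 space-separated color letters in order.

After move 1 (U): U=WWWW F=RRGG R=BBRR B=OOBB L=GGOO
After move 2 (F'): F=RGRG U=WWBR R=YBYR D=GOYY L=GWOW
After move 3 (F'): F=GGRR U=WWYY R=OBGR D=WWYY L=GROB
After move 4 (R'): R=BROG U=WBYO F=GWRY D=WGYR B=YOWB
After move 5 (F): F=RGYW U=WBBR R=YROG D=OBYR L=GWOG
After move 6 (F): F=YRWG U=WBGW R=BRRG D=OYYR L=GOOB
Query 1: R[1] = R
Query 2: U[0] = W
Query 3: D[2] = Y
Query 4: R[3] = G
Query 5: D[1] = Y
Query 6: F[1] = R

Answer: R W Y G Y R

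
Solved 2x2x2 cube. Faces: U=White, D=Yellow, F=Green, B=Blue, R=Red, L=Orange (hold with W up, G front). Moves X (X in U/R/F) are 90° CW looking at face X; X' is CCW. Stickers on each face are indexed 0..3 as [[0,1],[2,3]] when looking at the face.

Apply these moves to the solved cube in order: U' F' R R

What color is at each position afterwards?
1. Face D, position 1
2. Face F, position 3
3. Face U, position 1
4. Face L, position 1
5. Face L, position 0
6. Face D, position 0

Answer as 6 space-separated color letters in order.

Answer: W R O W B B

Derivation:
After move 1 (U'): U=WWWW F=OOGG R=GGRR B=RRBB L=BBOO
After move 2 (F'): F=OGOG U=WWGR R=YGYR D=BOYY L=BWOW
After move 3 (R): R=YYRG U=WGGG F=OOOY D=BBYR B=RRWB
After move 4 (R): R=RYGY U=WOGY F=OBOR D=BWYR B=GRGB
Query 1: D[1] = W
Query 2: F[3] = R
Query 3: U[1] = O
Query 4: L[1] = W
Query 5: L[0] = B
Query 6: D[0] = B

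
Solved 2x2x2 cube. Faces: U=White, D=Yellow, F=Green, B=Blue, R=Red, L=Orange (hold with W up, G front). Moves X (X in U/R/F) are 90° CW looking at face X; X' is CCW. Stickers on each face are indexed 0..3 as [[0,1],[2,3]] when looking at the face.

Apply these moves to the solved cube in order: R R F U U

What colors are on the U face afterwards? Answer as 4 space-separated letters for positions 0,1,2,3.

After move 1 (R): R=RRRR U=WGWG F=GYGY D=YBYB B=WBWB
After move 2 (R): R=RRRR U=WYWY F=GBGB D=YWYW B=GBGB
After move 3 (F): F=GGBB U=WYOO R=WRYR D=RRYW L=OYOW
After move 4 (U): U=OWOY F=WRBB R=GBYR B=OYGB L=GGOW
After move 5 (U): U=OOYW F=GBBB R=OYYR B=GGGB L=WROW
Query: U face = OOYW

Answer: O O Y W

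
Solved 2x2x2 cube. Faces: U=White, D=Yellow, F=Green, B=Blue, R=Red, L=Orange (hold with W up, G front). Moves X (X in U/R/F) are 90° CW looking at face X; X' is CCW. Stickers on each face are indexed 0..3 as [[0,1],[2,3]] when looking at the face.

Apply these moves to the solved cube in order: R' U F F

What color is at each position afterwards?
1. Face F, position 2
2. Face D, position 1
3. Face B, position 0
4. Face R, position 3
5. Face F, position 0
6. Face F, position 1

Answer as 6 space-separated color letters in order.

After move 1 (R'): R=RRRR U=WBWB F=GWGW D=YGYG B=YBYB
After move 2 (U): U=WWBB F=RRGW R=YBRR B=OOYB L=GWOO
After move 3 (F): F=GRWR U=WWOW R=BBBR D=RYYG L=GYOG
After move 4 (F): F=WGRR U=WWGY R=OBWR D=BBYG L=GROY
Query 1: F[2] = R
Query 2: D[1] = B
Query 3: B[0] = O
Query 4: R[3] = R
Query 5: F[0] = W
Query 6: F[1] = G

Answer: R B O R W G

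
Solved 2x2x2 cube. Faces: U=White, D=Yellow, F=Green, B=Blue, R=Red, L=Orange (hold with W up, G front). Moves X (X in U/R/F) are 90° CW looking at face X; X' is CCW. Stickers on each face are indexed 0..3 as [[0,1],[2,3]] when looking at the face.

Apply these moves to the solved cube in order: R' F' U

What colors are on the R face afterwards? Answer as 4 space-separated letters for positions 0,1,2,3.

After move 1 (R'): R=RRRR U=WBWB F=GWGW D=YGYG B=YBYB
After move 2 (F'): F=WWGG U=WBRR R=GRYR D=OOYG L=OBOW
After move 3 (U): U=RWRB F=GRGG R=YBYR B=OBYB L=WWOW
Query: R face = YBYR

Answer: Y B Y R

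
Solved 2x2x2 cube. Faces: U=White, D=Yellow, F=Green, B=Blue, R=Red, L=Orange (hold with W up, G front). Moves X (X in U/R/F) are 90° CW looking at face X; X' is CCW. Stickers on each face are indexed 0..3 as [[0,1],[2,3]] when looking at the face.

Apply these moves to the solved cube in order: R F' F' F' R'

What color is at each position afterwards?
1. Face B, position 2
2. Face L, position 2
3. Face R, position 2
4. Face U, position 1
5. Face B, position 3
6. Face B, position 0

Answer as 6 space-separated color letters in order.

After move 1 (R): R=RRRR U=WGWG F=GYGY D=YBYB B=WBWB
After move 2 (F'): F=YYGG U=WGRR R=BRYR D=OOYB L=OGOW
After move 3 (F'): F=YGYG U=WGBY R=OROR D=GWYB L=OROR
After move 4 (F'): F=GGYY U=WGOO R=WRGR D=RRYB L=OYOB
After move 5 (R'): R=RRWG U=WWOW F=GGYO D=RGYY B=BBRB
Query 1: B[2] = R
Query 2: L[2] = O
Query 3: R[2] = W
Query 4: U[1] = W
Query 5: B[3] = B
Query 6: B[0] = B

Answer: R O W W B B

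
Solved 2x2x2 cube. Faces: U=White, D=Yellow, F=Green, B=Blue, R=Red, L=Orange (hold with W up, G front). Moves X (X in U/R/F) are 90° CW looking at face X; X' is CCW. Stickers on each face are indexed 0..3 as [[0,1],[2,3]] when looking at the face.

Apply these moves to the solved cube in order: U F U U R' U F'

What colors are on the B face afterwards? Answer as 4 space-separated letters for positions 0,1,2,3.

Answer: W B B B

Derivation:
After move 1 (U): U=WWWW F=RRGG R=BBRR B=OOBB L=GGOO
After move 2 (F): F=GRGR U=WWOG R=WBWR D=RBYY L=GYOY
After move 3 (U): U=OWGW F=WBGR R=OOWR B=GYBB L=GROY
After move 4 (U): U=GOWW F=OOGR R=GYWR B=GRBB L=WBOY
After move 5 (R'): R=YRGW U=GBWG F=OOGW D=ROYR B=YRBB
After move 6 (U): U=WGGB F=YRGW R=YRGW B=WBBB L=OOOY
After move 7 (F'): F=RWYG U=WGYG R=ORRW D=OYYR L=OBOG
Query: B face = WBBB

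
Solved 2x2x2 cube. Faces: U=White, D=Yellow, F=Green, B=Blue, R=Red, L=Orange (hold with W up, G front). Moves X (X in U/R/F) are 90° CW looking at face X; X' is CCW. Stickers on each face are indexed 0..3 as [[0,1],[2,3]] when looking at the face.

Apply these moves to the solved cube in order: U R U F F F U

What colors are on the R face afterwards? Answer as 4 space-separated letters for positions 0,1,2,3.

Answer: G G Y B

Derivation:
After move 1 (U): U=WWWW F=RRGG R=BBRR B=OOBB L=GGOO
After move 2 (R): R=RBRB U=WRWG F=RYGY D=YBYO B=WOWB
After move 3 (U): U=WWGR F=RBGY R=WORB B=GGWB L=RYOO
After move 4 (F): F=GRYB U=WWOY R=GORB D=RWYO L=RYOB
After move 5 (F): F=YGBR U=WWBY R=OOYB D=RGYO L=RROW
After move 6 (F): F=BYRG U=WWWR R=BOYB D=YOYO L=RROG
After move 7 (U): U=WWRW F=BORG R=GGYB B=RRWB L=BYOG
Query: R face = GGYB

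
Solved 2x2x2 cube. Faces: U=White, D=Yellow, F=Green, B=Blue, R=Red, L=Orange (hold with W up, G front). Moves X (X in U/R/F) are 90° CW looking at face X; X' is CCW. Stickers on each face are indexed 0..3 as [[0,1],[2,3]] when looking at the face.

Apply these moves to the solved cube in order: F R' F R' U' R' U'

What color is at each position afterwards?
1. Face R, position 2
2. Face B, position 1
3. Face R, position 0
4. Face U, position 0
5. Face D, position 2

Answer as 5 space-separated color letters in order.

Answer: G B O R Y

Derivation:
After move 1 (F): F=GGGG U=WWOO R=WRWR D=RRYY L=OYOY
After move 2 (R'): R=RRWW U=WBOB F=GWGO D=RGYG B=YBRB
After move 3 (F): F=GGOW U=WBYY R=ORBW D=WRYG L=OROG
After move 4 (R'): R=RWOB U=WRYY F=GBOY D=WGYW B=GBRB
After move 5 (U'): U=RYWY F=OROY R=GBOB B=RWRB L=GBOG
After move 6 (R'): R=BBGO U=RRWR F=OYOY D=WRYY B=WWGB
After move 7 (U'): U=RRRW F=GBOY R=OYGO B=BBGB L=WWOG
Query 1: R[2] = G
Query 2: B[1] = B
Query 3: R[0] = O
Query 4: U[0] = R
Query 5: D[2] = Y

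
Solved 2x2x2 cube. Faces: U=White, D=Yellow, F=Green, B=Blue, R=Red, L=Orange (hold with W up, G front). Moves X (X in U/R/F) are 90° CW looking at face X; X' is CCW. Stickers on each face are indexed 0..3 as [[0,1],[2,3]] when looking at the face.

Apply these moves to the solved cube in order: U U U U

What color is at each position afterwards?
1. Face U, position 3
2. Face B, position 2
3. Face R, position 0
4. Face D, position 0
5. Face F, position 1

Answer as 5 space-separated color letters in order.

Answer: W B R Y G

Derivation:
After move 1 (U): U=WWWW F=RRGG R=BBRR B=OOBB L=GGOO
After move 2 (U): U=WWWW F=BBGG R=OORR B=GGBB L=RROO
After move 3 (U): U=WWWW F=OOGG R=GGRR B=RRBB L=BBOO
After move 4 (U): U=WWWW F=GGGG R=RRRR B=BBBB L=OOOO
Query 1: U[3] = W
Query 2: B[2] = B
Query 3: R[0] = R
Query 4: D[0] = Y
Query 5: F[1] = G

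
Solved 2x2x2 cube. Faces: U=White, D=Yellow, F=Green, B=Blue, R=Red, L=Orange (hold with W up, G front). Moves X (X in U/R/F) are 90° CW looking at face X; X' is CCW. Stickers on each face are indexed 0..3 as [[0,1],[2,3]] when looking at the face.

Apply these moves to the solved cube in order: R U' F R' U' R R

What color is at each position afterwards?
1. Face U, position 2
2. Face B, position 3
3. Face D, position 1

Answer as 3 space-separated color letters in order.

After move 1 (R): R=RRRR U=WGWG F=GYGY D=YBYB B=WBWB
After move 2 (U'): U=GGWW F=OOGY R=GYRR B=RRWB L=WBOO
After move 3 (F): F=GOYO U=GGOB R=WYWR D=RGYB L=WYOB
After move 4 (R'): R=YRWW U=GWOR F=GGYB D=ROYO B=BRGB
After move 5 (U'): U=WRGO F=WYYB R=GGWW B=YRGB L=BROB
After move 6 (R): R=WGWG U=WYGB F=WOYO D=RGYY B=ORRB
After move 7 (R): R=WWGG U=WOGO F=WGYY D=RRYO B=BRYB
Query 1: U[2] = G
Query 2: B[3] = B
Query 3: D[1] = R

Answer: G B R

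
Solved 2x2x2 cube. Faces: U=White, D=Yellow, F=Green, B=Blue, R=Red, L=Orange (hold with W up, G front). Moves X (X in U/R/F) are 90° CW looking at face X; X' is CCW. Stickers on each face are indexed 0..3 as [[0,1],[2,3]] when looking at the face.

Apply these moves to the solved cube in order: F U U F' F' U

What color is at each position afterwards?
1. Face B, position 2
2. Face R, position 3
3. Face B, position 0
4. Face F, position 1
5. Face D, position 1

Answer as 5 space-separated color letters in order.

Answer: B R W Y W

Derivation:
After move 1 (F): F=GGGG U=WWOO R=WRWR D=RRYY L=OYOY
After move 2 (U): U=OWOW F=WRGG R=BBWR B=OYBB L=GGOY
After move 3 (U): U=OOWW F=BBGG R=OYWR B=GGBB L=WROY
After move 4 (F'): F=BGBG U=OOOW R=RYRR D=RYYY L=WWOW
After move 5 (F'): F=GGBB U=OORR R=YYRR D=WWYY L=WWOO
After move 6 (U): U=RORO F=YYBB R=GGRR B=WWBB L=GGOO
Query 1: B[2] = B
Query 2: R[3] = R
Query 3: B[0] = W
Query 4: F[1] = Y
Query 5: D[1] = W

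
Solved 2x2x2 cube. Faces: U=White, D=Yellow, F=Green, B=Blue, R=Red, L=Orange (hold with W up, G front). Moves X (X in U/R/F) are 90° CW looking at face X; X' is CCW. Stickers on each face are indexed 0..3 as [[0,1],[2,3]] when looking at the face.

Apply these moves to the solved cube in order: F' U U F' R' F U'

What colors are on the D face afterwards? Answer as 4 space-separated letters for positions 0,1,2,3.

After move 1 (F'): F=GGGG U=WWRR R=YRYR D=OOYY L=OWOW
After move 2 (U): U=RWRW F=YRGG R=BBYR B=OWBB L=GGOW
After move 3 (U): U=RRWW F=BBGG R=OWYR B=GGBB L=YROW
After move 4 (F'): F=BGBG U=RROY R=OWOR D=RWYY L=YWOW
After move 5 (R'): R=WROO U=RBOG F=BRBY D=RGYG B=YGWB
After move 6 (F): F=BBYR U=RBWW R=ORGO D=OWYG L=YROG
After move 7 (U'): U=BWRW F=YRYR R=BBGO B=ORWB L=YGOG
Query: D face = OWYG

Answer: O W Y G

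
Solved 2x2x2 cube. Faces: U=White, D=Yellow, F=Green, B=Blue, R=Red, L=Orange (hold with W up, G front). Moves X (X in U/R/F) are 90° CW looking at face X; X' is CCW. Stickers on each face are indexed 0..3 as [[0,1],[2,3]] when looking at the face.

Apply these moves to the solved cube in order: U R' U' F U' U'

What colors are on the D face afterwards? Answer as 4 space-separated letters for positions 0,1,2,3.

After move 1 (U): U=WWWW F=RRGG R=BBRR B=OOBB L=GGOO
After move 2 (R'): R=BRBR U=WBWO F=RWGW D=YRYG B=YOYB
After move 3 (U'): U=BOWW F=GGGW R=RWBR B=BRYB L=YOOO
After move 4 (F): F=GGWG U=BOOO R=WWWR D=BRYG L=YYOR
After move 5 (U'): U=OOBO F=YYWG R=GGWR B=WWYB L=BROR
After move 6 (U'): U=OOOB F=BRWG R=YYWR B=GGYB L=WWOR
Query: D face = BRYG

Answer: B R Y G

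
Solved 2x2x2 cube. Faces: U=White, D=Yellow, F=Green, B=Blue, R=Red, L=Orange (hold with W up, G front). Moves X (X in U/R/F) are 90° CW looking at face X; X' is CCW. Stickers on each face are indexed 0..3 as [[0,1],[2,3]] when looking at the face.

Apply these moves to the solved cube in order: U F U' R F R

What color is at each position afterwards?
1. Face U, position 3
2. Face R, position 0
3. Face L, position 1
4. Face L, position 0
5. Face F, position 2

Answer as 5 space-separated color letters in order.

Answer: B R R O Y

Derivation:
After move 1 (U): U=WWWW F=RRGG R=BBRR B=OOBB L=GGOO
After move 2 (F): F=GRGR U=WWOG R=WBWR D=RBYY L=GYOY
After move 3 (U'): U=WGWO F=GYGR R=GRWR B=WBBB L=OOOY
After move 4 (R): R=WGRR U=WYWR F=GBGY D=RBYW B=OBGB
After move 5 (F): F=GGYB U=WYYO R=WGRR D=RWYW L=OROB
After move 6 (R): R=RWRG U=WGYB F=GWYW D=RGYO B=OBYB
Query 1: U[3] = B
Query 2: R[0] = R
Query 3: L[1] = R
Query 4: L[0] = O
Query 5: F[2] = Y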